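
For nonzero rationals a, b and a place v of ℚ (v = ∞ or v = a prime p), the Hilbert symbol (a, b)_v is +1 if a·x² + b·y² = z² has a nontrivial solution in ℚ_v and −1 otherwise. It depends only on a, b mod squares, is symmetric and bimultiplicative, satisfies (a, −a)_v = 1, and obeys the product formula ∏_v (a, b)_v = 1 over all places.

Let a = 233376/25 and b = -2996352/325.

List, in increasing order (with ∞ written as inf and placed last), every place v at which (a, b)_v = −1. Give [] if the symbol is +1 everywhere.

(a, b) ≡ (14586, -26) mod (ℚ^×)²; places V = {2, 3, 5, 11, 13, 17, ∞}.
(a,b)_3: α=1, u≡2; β=4, v≡1 (mod 3); (2|3)=-1, (1|3)=+1; sign (−1)^0·-1^4·+1^1 = +1.
(a,b)_11: α=1, u≡10; β=0, v≡8 (mod 11); (10|11)=-1, (8|11)=-1; sign (−1)^0·-1^0·-1^1 = -1.
(a,b)_5: α=-2, u≡1; β=-2, v≡1 (mod 5); (1|5)=+1, (1|5)=+1; sign (−1)^0·+1^-2·+1^-2 = +1.
(a,b)_17: α=1, u≡16; β=2, v≡1 (mod 17); (16|17)=+1, (1|17)=+1; sign (−1)^0·+1^2·+1^1 = +1.
(a,b)_∞: sgn(14586)=+, sgn(-26)=−, so +1.
(a,b)_2: α=5, β=7; u≡5, v≡3 (mod 8); ε(u)ε(v)=0·1, αω(v)=5·1, βω(u)=7·1; sum ≡ 0  ⇒  +1.
(a,b)_13: α=1, u≡1; β=-1, v≡8 (mod 13); (1|13)=+1, (8|13)=-1; sign (−1)^0·+1^-1·-1^1 = -1.
(14586, -26 / ℚ) ramifies at {11, 13}: a division algebra.

[11, 13]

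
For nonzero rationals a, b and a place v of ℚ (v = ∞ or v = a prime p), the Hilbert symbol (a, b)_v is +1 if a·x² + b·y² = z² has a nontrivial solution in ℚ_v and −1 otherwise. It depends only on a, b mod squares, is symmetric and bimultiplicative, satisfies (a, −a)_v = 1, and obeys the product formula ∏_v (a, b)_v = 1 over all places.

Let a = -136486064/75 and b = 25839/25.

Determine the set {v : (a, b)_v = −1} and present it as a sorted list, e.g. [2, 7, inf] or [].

[2, 13]

Mod squares: a ≡ -211497, b ≡ 319. Check v ∈ {∞, 2, 3, 5, 11, 13, 17, 29}.
v=17: a=17^1·(≡7), b=17^0·(≡2) mod 17; (7|17)=-1, (2|17)=+1; (−1)^{1·0·8}·(-1)^0·(+1)^1 = +1.
v=29: a=29^1·(≡15), b=29^1·(≡2) mod 29; (15|29)=-1, (2|29)=-1; (−1)^{1·1·14}·(-1)^1·(-1)^1 = +1.
v=∞: -211497 < 0 and 319 > 0  ⇒  (a,b)_∞ = +1.
v=2: v_2(a)=4, v_2(b)=0; units ≡ 7, 7 (mod 8); ε·ε+αω+βω = 1·1+4·0+0·0 ≡ 1  ⇒  (a,b)_2 = -1.
v=11: a=11^3·(≡1), b=11^1·(≡2) mod 11; (1|11)=+1, (2|11)=-1; (−1)^{3·1·5}·(+1)^1·(-1)^3 = +1.
v=5: a=5^-2·(≡2), b=5^-2·(≡4) mod 5; (2|5)=-1, (4|5)=+1; (−1)^{-2·-2·2}·(-1)^-2·(+1)^-2 = +1.
v=3: a=3^-1·(≡1), b=3^4·(≡1) mod 3; (1|3)=+1, (1|3)=+1; (−1)^{-1·4·1}·(+1)^4·(+1)^-1 = +1.
v=13: a=13^1·(≡8), b=13^0·(≡5) mod 13; (8|13)=-1, (5|13)=-1; (−1)^{1·0·6}·(-1)^0·(-1)^1 = -1.
(-211497, 319 / ℚ) ramifies at {2, 13}: a division algebra.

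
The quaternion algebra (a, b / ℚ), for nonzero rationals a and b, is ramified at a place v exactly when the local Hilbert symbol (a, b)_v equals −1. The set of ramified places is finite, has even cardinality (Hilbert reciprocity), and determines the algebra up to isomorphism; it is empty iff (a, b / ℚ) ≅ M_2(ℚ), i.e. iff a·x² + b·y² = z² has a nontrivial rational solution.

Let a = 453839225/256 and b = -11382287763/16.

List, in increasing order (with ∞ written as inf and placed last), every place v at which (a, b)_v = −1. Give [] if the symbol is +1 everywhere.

Mod squares: a ≡ 370481, b ≡ -643467. Check v ∈ {∞, 2, 3, 5, 7, 11, 17, 19, 31, 37}.
v=3: a=3^0·(≡2), b=3^1·(≡2) mod 3; (2|3)=-1, (2|3)=-1; (−1)^{0·1·1}·(-1)^1·(-1)^0 = -1.
v=19: a=19^1·(≡5), b=19^2·(≡16) mod 19; (5|19)=+1, (16|19)=+1; (−1)^{1·2·9}·(+1)^2·(+1)^1 = +1.
v=∞: 370481 > 0 and -643467 < 0  ⇒  (a,b)_∞ = +1.
v=37: a=37^1·(≡31), b=37^1·(≡16) mod 37; (31|37)=-1, (16|37)=+1; (−1)^{1·1·18}·(-1)^1·(+1)^1 = -1.
v=7: a=7^2·(≡6), b=7^2·(≡2) mod 7; (6|7)=-1, (2|7)=+1; (−1)^{2·2·3}·(-1)^2·(+1)^2 = +1.
v=5: a=5^2·(≡4), b=5^0·(≡2) mod 5; (4|5)=+1, (2|5)=-1; (−1)^{2·0·2}·(+1)^0·(-1)^2 = +1.
v=17: a=17^1·(≡16), b=17^1·(≡13) mod 17; (16|17)=+1, (13|17)=+1; (−1)^{1·1·8}·(+1)^1·(+1)^1 = +1.
v=2: v_2(a)=-8, v_2(b)=-4; units ≡ 1, 5 (mod 8); ε·ε+αω+βω = 0·0+-8·1+-4·0 ≡ 0  ⇒  (a,b)_2 = +1.
v=11: a=11^0·(≡5), b=11^1·(≡9) mod 11; (5|11)=+1, (9|11)=+1; (−1)^{0·1·5}·(+1)^1·(+1)^0 = +1.
v=31: a=31^1·(≡1), b=31^1·(≡29) mod 31; (1|31)=+1, (29|31)=-1; (−1)^{1·1·15}·(+1)^1·(-1)^1 = +1.
(370481, -643467 / ℚ) ramifies at {3, 37}: a division algebra.

[3, 37]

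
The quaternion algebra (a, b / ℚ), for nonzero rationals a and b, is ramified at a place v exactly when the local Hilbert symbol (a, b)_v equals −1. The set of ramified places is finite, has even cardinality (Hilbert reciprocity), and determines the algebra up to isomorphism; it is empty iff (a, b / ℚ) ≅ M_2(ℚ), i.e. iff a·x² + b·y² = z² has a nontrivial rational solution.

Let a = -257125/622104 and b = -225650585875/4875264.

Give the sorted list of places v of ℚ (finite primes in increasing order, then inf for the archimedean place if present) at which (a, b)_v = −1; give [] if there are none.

(a, b) ≡ (-510, -715) mod (ℚ^×)²; places V = {2, 3, 5, 7, 11, 13, 17, 19, 23, ∞}.
(a,b)_2: α=-3, β=-10; u≡1, v≡5 (mod 8); ε(u)ε(v)=0·0, αω(v)=-3·1, βω(u)=-10·0; sum ≡ 1  ⇒  -1.
(a,b)_11: α=2, u≡2; β=3, v≡9 (mod 11); (2|11)=-1, (9|11)=+1; sign (−1)^0·-1^3·+1^2 = -1.
(a,b)_3: α=-1, u≡1; β=-2, v≡2 (mod 3); (1|3)=+1, (2|3)=-1; sign (−1)^0·+1^-2·-1^-1 = -1.
(a,b)_23: α=-2, u≡5; β=-2, v≡10 (mod 23); (5|23)=-1, (10|23)=-1; sign (−1)^0·-1^-2·-1^-2 = +1.
(a,b)_5: α=3, u≡2; β=3, v≡2 (mod 5); (2|5)=-1, (2|5)=-1; sign (−1)^0·-1^3·-1^3 = +1.
(a,b)_13: α=0, u≡1; β=1, v≡12 (mod 13); (1|13)=+1, (12|13)=+1; sign (−1)^0·+1^1·+1^0 = +1.
(a,b)_17: α=1, u≡15; β=2, v≡1 (mod 17); (15|17)=+1, (1|17)=+1; sign (−1)^0·+1^2·+1^1 = +1.
(a,b)_7: α=-2, u≡4; β=0, v≡3 (mod 7); (4|7)=+1, (3|7)=-1; sign (−1)^0·+1^0·-1^-2 = +1.
(a,b)_19: α=0, u≡13; β=2, v≡7 (mod 19); (13|19)=-1, (7|19)=+1; sign (−1)^0·-1^2·+1^0 = +1.
(a,b)_∞: sgn(-510)=−, sgn(-715)=−, so -1.
(-510, -715 / ℚ) ramifies at {2, 3, 11, ∞}: a division algebra.

[2, 3, 11, inf]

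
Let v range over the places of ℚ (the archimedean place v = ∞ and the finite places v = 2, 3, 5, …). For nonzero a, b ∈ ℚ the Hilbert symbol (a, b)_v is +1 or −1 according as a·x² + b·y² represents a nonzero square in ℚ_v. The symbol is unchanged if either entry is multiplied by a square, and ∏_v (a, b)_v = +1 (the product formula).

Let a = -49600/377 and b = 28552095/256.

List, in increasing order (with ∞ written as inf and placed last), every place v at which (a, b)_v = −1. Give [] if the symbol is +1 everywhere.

[5, 11, 13, 29]

Mod squares: a ≡ -11687, b ≡ 352495. Check v ∈ {∞, 2, 3, 5, 11, 13, 17, 29, 31}.
v=3: a=3^0·(≡1), b=3^4·(≡1) mod 3; (1|3)=+1, (1|3)=+1; (−1)^{0·4·1}·(+1)^4·(+1)^0 = +1.
v=31: a=31^1·(≡21), b=31^0·(≡9) mod 31; (21|31)=-1, (9|31)=+1; (−1)^{1·0·15}·(-1)^0·(+1)^1 = +1.
v=17: a=17^0·(≡2), b=17^1·(≡3) mod 17; (2|17)=+1, (3|17)=-1; (−1)^{0·1·8}·(+1)^1·(-1)^0 = +1.
v=11: a=11^0·(≡7), b=11^1·(≡10) mod 11; (7|11)=-1, (10|11)=-1; (−1)^{0·1·5}·(-1)^1·(-1)^0 = -1.
v=∞: -11687 < 0 and 352495 > 0  ⇒  (a,b)_∞ = +1.
v=2: v_2(a)=6, v_2(b)=-8; units ≡ 1, 7 (mod 8); ε·ε+αω+βω = 0·1+6·0+-8·0 ≡ 0  ⇒  (a,b)_2 = +1.
v=5: a=5^2·(≡3), b=5^1·(≡4) mod 5; (3|5)=-1, (4|5)=+1; (−1)^{2·1·2}·(-1)^1·(+1)^2 = -1.
v=29: a=29^-1·(≡26), b=29^1·(≡28) mod 29; (26|29)=-1, (28|29)=+1; (−1)^{-1·1·14}·(-1)^1·(+1)^-1 = -1.
v=13: a=13^-1·(≡7), b=13^1·(≡12) mod 13; (7|13)=-1, (12|13)=+1; (−1)^{-1·1·6}·(-1)^1·(+1)^-1 = -1.
Ram(-11687, 352495) = {5, 11, 13, 29}; no ℚ_5-point on the conic.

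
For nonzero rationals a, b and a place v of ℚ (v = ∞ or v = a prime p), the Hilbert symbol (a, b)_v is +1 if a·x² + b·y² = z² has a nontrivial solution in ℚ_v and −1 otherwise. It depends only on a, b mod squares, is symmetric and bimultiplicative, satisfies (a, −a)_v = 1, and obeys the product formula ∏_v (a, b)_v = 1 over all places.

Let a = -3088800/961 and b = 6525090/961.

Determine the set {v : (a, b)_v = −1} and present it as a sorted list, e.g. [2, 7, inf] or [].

(a, b) ≡ (-858, 4290) mod (ℚ^×)²; places V = {2, 3, 5, 11, 13, 31, ∞}.
(a,b)_∞: sgn(-858)=−, sgn(4290)=+, so +1.
(a,b)_31: α=-2, u≡9; β=-2, v≡24 (mod 31); (9|31)=+1, (24|31)=-1; sign (−1)^0·+1^-2·-1^-2 = +1.
(a,b)_13: α=1, u≡12; β=3, v≡7 (mod 13); (12|13)=+1, (7|13)=-1; sign (−1)^0·+1^3·-1^1 = -1.
(a,b)_11: α=1, u≡2; β=1, v≡1 (mod 11); (2|11)=-1, (1|11)=+1; sign (−1)^1·-1^1·+1^1 = +1.
(a,b)_5: α=2, u≡3; β=1, v≡3 (mod 5); (3|5)=-1, (3|5)=-1; sign (−1)^0·-1^1·-1^2 = -1.
(a,b)_3: α=3, u≡2; β=3, v≡2 (mod 3); (2|3)=-1, (2|3)=-1; sign (−1)^1·-1^3·-1^3 = -1.
(a,b)_2: α=5, β=1; u≡3, v≡1 (mod 8); ε(u)ε(v)=1·0, αω(v)=5·0, βω(u)=1·1; sum ≡ 1  ⇒  -1.
(-858, 4290 / ℚ) ramifies at {2, 3, 5, 13}: a division algebra.

[2, 3, 5, 13]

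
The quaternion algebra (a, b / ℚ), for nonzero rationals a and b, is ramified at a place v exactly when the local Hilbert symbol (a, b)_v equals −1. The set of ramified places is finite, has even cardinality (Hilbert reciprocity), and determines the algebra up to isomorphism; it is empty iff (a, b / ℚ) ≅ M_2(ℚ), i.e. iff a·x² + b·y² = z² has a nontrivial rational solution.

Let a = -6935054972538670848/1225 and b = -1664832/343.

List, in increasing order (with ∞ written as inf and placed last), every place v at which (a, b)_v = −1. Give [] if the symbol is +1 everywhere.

(a, b) ≡ (-494247, -182091) mod (ℚ^×)²; places V = {2, 3, 5, 7, 13, 19, 23, 29, ∞}.
(a,b)_5: α=-2, u≡3; β=0, v≡1 (mod 5); (3|5)=-1, (1|5)=+1; sign (−1)^0·-1^0·+1^-2 = +1.
(a,b)_∞: sgn(-494247)=−, sgn(-182091)=−, so -1.
(a,b)_19: α=1, u≡17; β=0, v≡5 (mod 19); (17|19)=+1, (5|19)=+1; sign (−1)^0·+1^0·+1^1 = +1.
(a,b)_29: α=3, u≡1; β=1, v≡15 (mod 29); (1|29)=+1, (15|29)=-1; sign (−1)^0·+1^1·-1^3 = -1.
(a,b)_3: α=7, u≡2; β=1, v≡2 (mod 3); (2|3)=-1, (2|3)=-1; sign (−1)^1·-1^1·-1^7 = -1.
(a,b)_7: α=-2, u≡1; β=-3, v≡6 (mod 7); (1|7)=+1, (6|7)=-1; sign (−1)^0·+1^-3·-1^-2 = +1.
(a,b)_23: α=3, u≡18; β=1, v≡13 (mod 23); (18|23)=+1, (13|23)=+1; sign (−1)^1·+1^1·+1^3 = -1.
(a,b)_2: α=8, β=6; u≡1, v≡5 (mod 8); ε(u)ε(v)=0·0, αω(v)=8·1, βω(u)=6·0; sum ≡ 0  ⇒  +1.
(a,b)_13: α=3, u≡2; β=1, v≡5 (mod 13); (2|13)=-1, (5|13)=-1; sign (−1)^0·-1^1·-1^3 = +1.
|Ram(-494247, -182091)| = 4, even; anisotropic at {3, 23, 29, ∞}.

[3, 23, 29, inf]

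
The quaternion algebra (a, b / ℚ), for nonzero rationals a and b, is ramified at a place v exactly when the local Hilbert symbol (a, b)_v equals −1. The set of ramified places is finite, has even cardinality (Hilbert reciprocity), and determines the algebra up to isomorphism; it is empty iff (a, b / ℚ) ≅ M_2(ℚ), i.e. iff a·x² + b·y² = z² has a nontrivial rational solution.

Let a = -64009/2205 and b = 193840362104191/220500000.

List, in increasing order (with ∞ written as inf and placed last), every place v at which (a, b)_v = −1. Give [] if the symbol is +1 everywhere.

[5, 17]

Mod squares: a ≡ -5, b ≡ 782. Check v ∈ {∞, 2, 3, 5, 7, 11, 17, 23}.
v=23: a=23^2·(≡2), b=23^5·(≡7) mod 23; (2|23)=+1, (7|23)=-1; (−1)^{2·5·11}·(+1)^5·(-1)^2 = +1.
v=17: a=17^0·(≡11), b=17^1·(≡14) mod 17; (11|17)=-1, (14|17)=-1; (−1)^{0·1·8}·(-1)^1·(-1)^0 = -1.
v=11: a=11^2·(≡2), b=11^6·(≡1) mod 11; (2|11)=-1, (1|11)=+1; (−1)^{2·6·5}·(-1)^6·(+1)^2 = +1.
v=∞: -5 < 0 and 782 > 0  ⇒  (a,b)_∞ = +1.
v=2: v_2(a)=0, v_2(b)=-5; units ≡ 3, 7 (mod 8); ε·ε+αω+βω = 1·1+0·0+-5·1 ≡ 0  ⇒  (a,b)_2 = +1.
v=3: a=3^-2·(≡1), b=3^-2·(≡2) mod 3; (1|3)=+1, (2|3)=-1; (−1)^{-2·-2·1}·(+1)^-2·(-1)^-2 = +1.
v=7: a=7^-2·(≡2), b=7^-2·(≡5) mod 7; (2|7)=+1, (5|7)=-1; (−1)^{-2·-2·3}·(+1)^-2·(-1)^-2 = +1.
v=5: a=5^-1·(≡1), b=5^-6·(≡3) mod 5; (1|5)=+1, (3|5)=-1; (−1)^{-1·-6·2}·(+1)^-6·(-1)^-1 = -1.
(-5, 782 / ℚ) ramifies at {5, 17}: a division algebra.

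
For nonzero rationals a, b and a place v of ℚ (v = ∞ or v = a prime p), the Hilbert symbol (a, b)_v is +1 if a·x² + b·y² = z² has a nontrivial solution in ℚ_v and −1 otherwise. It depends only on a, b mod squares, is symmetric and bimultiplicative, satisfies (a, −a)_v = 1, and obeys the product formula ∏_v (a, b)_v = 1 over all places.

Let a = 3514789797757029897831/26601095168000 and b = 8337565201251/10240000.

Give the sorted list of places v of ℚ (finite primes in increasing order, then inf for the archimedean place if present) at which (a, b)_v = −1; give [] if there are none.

Mod squares: a ≡ 155, b ≡ 46371. Check v ∈ {∞, 2, 3, 5, 11, 13, 17, 19, 23, 29, 31, 41, 53}.
v=19: a=19^2·(≡3), b=19^0·(≡4) mod 19; (3|19)=-1, (4|19)=+1; (−1)^{2·0·9}·(-1)^0·(+1)^2 = +1.
v=∞: 155 > 0 and 46371 > 0  ⇒  (a,b)_∞ = +1.
v=2: v_2(a)=-18, v_2(b)=-14; units ≡ 3, 3 (mod 8); ε·ε+αω+βω = 1·1+-18·1+-14·1 ≡ 1  ⇒  (a,b)_2 = -1.
v=5: a=5^-3·(≡4), b=5^-4·(≡4) mod 5; (4|5)=+1, (4|5)=+1; (−1)^{-3·-4·2}·(+1)^-4·(+1)^-3 = +1.
v=23: a=23^4·(≡7), b=23^2·(≡6) mod 23; (7|23)=-1, (6|23)=+1; (−1)^{4·2·11}·(-1)^2·(+1)^4 = +1.
v=31: a=31^1·(≡16), b=31^0·(≡11) mod 31; (16|31)=+1, (11|31)=-1; (−1)^{1·0·15}·(+1)^0·(-1)^1 = -1.
v=29: a=29^2·(≡3), b=29^1·(≡6) mod 29; (3|29)=-1, (6|29)=+1; (−1)^{2·1·14}·(-1)^1·(+1)^2 = -1.
v=41: a=41^2·(≡23), b=41^1·(≡24) mod 41; (23|41)=+1, (24|41)=-1; (−1)^{2·1·20}·(+1)^1·(-1)^2 = +1.
v=3: a=3^8·(≡2), b=3^1·(≡1) mod 3; (2|3)=-1, (1|3)=+1; (−1)^{8·1·1}·(-1)^1·(+1)^8 = -1.
v=53: a=53^-2·(≡40), b=53^2·(≡24) mod 53; (40|53)=+1, (24|53)=+1; (−1)^{-2·2·26}·(+1)^2·(+1)^-2 = +1.
v=13: a=13^0·(≡12), b=13^1·(≡6) mod 13; (12|13)=+1, (6|13)=-1; (−1)^{0·1·6}·(+1)^1·(-1)^0 = +1.
v=11: a=11^2·(≡9), b=11^2·(≡2) mod 11; (9|11)=+1, (2|11)=-1; (−1)^{2·2·5}·(+1)^2·(-1)^2 = +1.
v=17: a=17^-2·(≡1), b=17^0·(≡12) mod 17; (1|17)=+1, (12|17)=-1; (−1)^{-2·0·8}·(+1)^0·(-1)^-2 = +1.
(155, 46371 / ℚ) ramifies at {2, 3, 29, 31}: a division algebra.

[2, 3, 29, 31]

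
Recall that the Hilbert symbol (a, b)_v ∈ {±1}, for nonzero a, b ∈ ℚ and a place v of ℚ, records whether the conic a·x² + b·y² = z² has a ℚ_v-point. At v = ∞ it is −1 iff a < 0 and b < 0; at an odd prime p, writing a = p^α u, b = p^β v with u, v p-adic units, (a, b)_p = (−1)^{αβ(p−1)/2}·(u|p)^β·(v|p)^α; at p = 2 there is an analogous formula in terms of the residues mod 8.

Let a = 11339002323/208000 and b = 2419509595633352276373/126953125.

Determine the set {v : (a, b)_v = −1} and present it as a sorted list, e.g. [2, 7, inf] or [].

[13, 23]

Mod squares: a ≡ 390, b ≡ 3289. Check v ∈ {∞, 2, 3, 5, 11, 13, 23}.
v=3: a=3^11·(≡1), b=3^24·(≡1) mod 3; (1|3)=+1, (1|3)=+1; (−1)^{11·24·1}·(+1)^24·(+1)^11 = +1.
v=11: a=11^2·(≡3), b=11^3·(≡2) mod 11; (3|11)=+1, (2|11)=-1; (−1)^{2·3·5}·(+1)^3·(-1)^2 = +1.
v=5: a=5^-3·(≡2), b=5^-10·(≡1) mod 5; (2|5)=-1, (1|5)=+1; (−1)^{-3·-10·2}·(-1)^-10·(+1)^-3 = +1.
v=23: a=23^2·(≡11), b=23^5·(≡21) mod 23; (11|23)=-1, (21|23)=-1; (−1)^{2·5·11}·(-1)^5·(-1)^2 = -1.
v=∞: 390 > 0 and 3289 > 0  ⇒  (a,b)_∞ = +1.
v=13: a=13^-1·(≡9), b=13^-1·(≡6) mod 13; (9|13)=+1, (6|13)=-1; (−1)^{-1·-1·6}·(+1)^-1·(-1)^-1 = -1.
v=2: v_2(a)=-7, v_2(b)=0; units ≡ 3, 1 (mod 8); ε·ε+αω+βω = 1·0+-7·0+0·1 ≡ 0  ⇒  (a,b)_2 = +1.
|Ram(390, 3289)| = 2, even; anisotropic at {13, 23}.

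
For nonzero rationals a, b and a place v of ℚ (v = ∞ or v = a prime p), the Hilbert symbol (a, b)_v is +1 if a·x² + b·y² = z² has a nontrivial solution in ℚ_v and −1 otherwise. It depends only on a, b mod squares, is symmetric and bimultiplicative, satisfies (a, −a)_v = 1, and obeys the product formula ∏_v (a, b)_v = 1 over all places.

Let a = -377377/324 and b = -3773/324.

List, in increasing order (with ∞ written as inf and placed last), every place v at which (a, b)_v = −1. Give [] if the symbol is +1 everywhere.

Mod squares: a ≡ -2233, b ≡ -77. Check v ∈ {∞, 2, 3, 7, 11, 13, 29}.
v=3: a=3^-4·(≡2), b=3^-4·(≡1) mod 3; (2|3)=-1, (1|3)=+1; (−1)^{-4·-4·1}·(-1)^-4·(+1)^-4 = +1.
v=7: a=7^1·(≡5), b=7^3·(≡5) mod 7; (5|7)=-1, (5|7)=-1; (−1)^{1·3·3}·(-1)^3·(-1)^1 = -1.
v=2: v_2(a)=-2, v_2(b)=-2; units ≡ 7, 3 (mod 8); ε·ε+αω+βω = 1·1+-2·1+-2·0 ≡ 1  ⇒  (a,b)_2 = -1.
v=13: a=13^2·(≡10), b=13^0·(≡3) mod 13; (10|13)=+1, (3|13)=+1; (−1)^{2·0·6}·(+1)^0·(+1)^2 = +1.
v=11: a=11^1·(≡7), b=11^1·(≡4) mod 11; (7|11)=-1, (4|11)=+1; (−1)^{1·1·5}·(-1)^1·(+1)^1 = +1.
v=∞: -2233 < 0 and -77 < 0  ⇒  (a,b)_∞ = -1.
v=29: a=29^1·(≡19), b=29^0·(≡11) mod 29; (19|29)=-1, (11|29)=-1; (−1)^{1·0·14}·(-1)^0·(-1)^1 = -1.
Ram(-2233, -77) = {2, 7, 29, ∞}; no ℚ_2-point on the conic.

[2, 7, 29, inf]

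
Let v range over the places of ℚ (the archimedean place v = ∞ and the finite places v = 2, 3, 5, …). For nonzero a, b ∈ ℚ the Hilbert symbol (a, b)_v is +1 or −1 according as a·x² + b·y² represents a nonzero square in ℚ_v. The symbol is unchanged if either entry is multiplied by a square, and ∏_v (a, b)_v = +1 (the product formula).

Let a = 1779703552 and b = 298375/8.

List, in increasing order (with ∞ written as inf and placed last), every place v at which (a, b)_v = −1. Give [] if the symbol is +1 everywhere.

Mod squares: a ≡ 6951967, b ≡ 23870. Check v ∈ {∞, 2, 5, 7, 11, 19, 29, 31, 37}.
v=5: a=5^0·(≡2), b=5^3·(≡4) mod 5; (2|5)=-1, (4|5)=+1; (−1)^{0·3·2}·(-1)^3·(+1)^0 = -1.
v=37: a=37^1·(≡22), b=37^0·(≡24) mod 37; (22|37)=-1, (24|37)=-1; (−1)^{1·0·18}·(-1)^0·(-1)^1 = -1.
v=31: a=31^1·(≡24), b=31^1·(≡29) mod 31; (24|31)=-1, (29|31)=-1; (−1)^{1·1·15}·(-1)^1·(-1)^1 = -1.
v=19: a=19^1·(≡14), b=19^0·(≡7) mod 19; (14|19)=-1, (7|19)=+1; (−1)^{1·0·9}·(-1)^0·(+1)^1 = +1.
v=7: a=7^0·(≡4), b=7^1·(≡2) mod 7; (4|7)=+1, (2|7)=+1; (−1)^{0·1·3}·(+1)^1·(+1)^0 = +1.
v=∞: 6951967 > 0 and 23870 > 0  ⇒  (a,b)_∞ = +1.
v=11: a=11^1·(≡9), b=11^1·(≡4) mod 11; (9|11)=+1, (4|11)=+1; (−1)^{1·1·5}·(+1)^1·(+1)^1 = -1.
v=29: a=29^1·(≡13), b=29^0·(≡21) mod 29; (13|29)=+1, (21|29)=-1; (−1)^{1·0·14}·(+1)^0·(-1)^1 = -1.
v=2: v_2(a)=8, v_2(b)=-3; units ≡ 7, 7 (mod 8); ε·ε+αω+βω = 1·1+8·0+-3·0 ≡ 1  ⇒  (a,b)_2 = -1.
|Ram(6951967, 23870)| = 6, even; anisotropic at {2, 5, 11, 29, 31, 37}.

[2, 5, 11, 29, 31, 37]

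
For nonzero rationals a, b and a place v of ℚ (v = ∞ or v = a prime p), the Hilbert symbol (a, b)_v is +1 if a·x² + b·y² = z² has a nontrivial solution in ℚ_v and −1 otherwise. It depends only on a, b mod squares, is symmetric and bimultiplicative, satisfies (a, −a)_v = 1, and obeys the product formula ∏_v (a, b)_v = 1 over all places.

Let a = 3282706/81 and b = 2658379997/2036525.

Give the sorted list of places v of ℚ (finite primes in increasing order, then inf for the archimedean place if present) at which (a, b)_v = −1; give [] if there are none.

(a, b) ≡ (66994, 60697) mod (ℚ^×)²; places V = {2, 3, 5, 7, 13, 19, 23, 29, 41, 43, 53, ∞}.
(a,b)_∞: sgn(66994)=+, sgn(60697)=+, so +1.
(a,b)_2: α=1, β=0; u≡1, v≡1 (mod 8); ε(u)ε(v)=0·0, αω(v)=1·0, βω(u)=0·0; sum ≡ 0  ⇒  +1.
(a,b)_13: α=0, u≡8; β=1, v≡8 (mod 13); (8|13)=-1, (8|13)=-1; sign (−1)^0·-1^1·-1^0 = -1.
(a,b)_53: α=0, u≡30; β=-2, v≡12 (mod 53); (30|53)=-1, (12|53)=-1; sign (−1)^0·-1^-2·-1^0 = +1.
(a,b)_23: α=0, u≡16; β=3, v≡17 (mod 23); (16|23)=+1, (17|23)=-1; sign (−1)^0·+1^3·-1^0 = +1.
(a,b)_43: α=1, u≡31; β=0, v≡35 (mod 43); (31|43)=+1, (35|43)=+1; sign (−1)^0·+1^0·+1^1 = +1.
(a,b)_7: α=2, u≡1; β=5, v≡6 (mod 7); (1|7)=+1, (6|7)=-1; sign (−1)^0·+1^5·-1^2 = +1.
(a,b)_5: α=0, u≡1; β=-2, v≡2 (mod 5); (1|5)=+1, (2|5)=-1; sign (−1)^0·+1^-2·-1^0 = +1.
(a,b)_19: α=1, u≡9; β=0, v≡7 (mod 19); (9|19)=+1, (7|19)=+1; sign (−1)^0·+1^0·+1^1 = +1.
(a,b)_3: α=-4, u≡1; β=0, v≡1 (mod 3); (1|3)=+1, (1|3)=+1; sign (−1)^0·+1^0·+1^-4 = +1.
(a,b)_29: α=0, u≡6; β=-1, v≡5 (mod 29); (6|29)=+1, (5|29)=+1; sign (−1)^0·+1^-1·+1^0 = +1.
(a,b)_41: α=1, u≡7; β=0, v≡22 (mod 41); (7|41)=-1, (22|41)=-1; sign (−1)^0·-1^0·-1^1 = -1.
(66994, 60697 / ℚ) ramifies at {13, 41}: a division algebra.

[13, 41]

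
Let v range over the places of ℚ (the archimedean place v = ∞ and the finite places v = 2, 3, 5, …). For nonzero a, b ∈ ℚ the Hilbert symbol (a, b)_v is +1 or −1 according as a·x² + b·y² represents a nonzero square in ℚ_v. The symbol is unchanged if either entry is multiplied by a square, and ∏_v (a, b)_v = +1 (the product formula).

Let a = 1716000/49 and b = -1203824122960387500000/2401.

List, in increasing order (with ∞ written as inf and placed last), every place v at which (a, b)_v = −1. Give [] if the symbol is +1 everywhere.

Mod squares: a ≡ 4290, b ≡ -78. Check v ∈ {∞, 2, 3, 5, 7, 11, 13, 37}.
v=∞: 4290 > 0 and -78 < 0  ⇒  (a,b)_∞ = +1.
v=11: a=11^1·(≡4), b=11^4·(≡7) mod 11; (4|11)=+1, (7|11)=-1; (−1)^{1·4·5}·(+1)^4·(-1)^1 = -1.
v=5: a=5^3·(≡2), b=5^8·(≡3) mod 5; (2|5)=-1, (3|5)=-1; (−1)^{3·8·2}·(-1)^8·(-1)^3 = -1.
v=2: v_2(a)=5, v_2(b)=5; units ≡ 1, 1 (mod 8); ε·ε+αω+βω = 0·0+5·0+5·0 ≡ 0  ⇒  (a,b)_2 = +1.
v=37: a=37^0·(≡32), b=37^2·(≡36) mod 37; (32|37)=-1, (36|37)=+1; (−1)^{0·2·18}·(-1)^2·(+1)^0 = +1.
v=3: a=3^1·(≡2), b=3^7·(≡1) mod 3; (2|3)=-1, (1|3)=+1; (−1)^{1·7·1}·(-1)^7·(+1)^1 = +1.
v=7: a=7^-2·(≡6), b=7^-4·(≡5) mod 7; (6|7)=-1, (5|7)=-1; (−1)^{-2·-4·3}·(-1)^-4·(-1)^-2 = +1.
v=13: a=13^1·(≡5), b=13^3·(≡2) mod 13; (5|13)=-1, (2|13)=-1; (−1)^{1·3·6}·(-1)^3·(-1)^1 = +1.
Ram(4290, -78) = {5, 11}; no ℚ_5-point on the conic.

[5, 11]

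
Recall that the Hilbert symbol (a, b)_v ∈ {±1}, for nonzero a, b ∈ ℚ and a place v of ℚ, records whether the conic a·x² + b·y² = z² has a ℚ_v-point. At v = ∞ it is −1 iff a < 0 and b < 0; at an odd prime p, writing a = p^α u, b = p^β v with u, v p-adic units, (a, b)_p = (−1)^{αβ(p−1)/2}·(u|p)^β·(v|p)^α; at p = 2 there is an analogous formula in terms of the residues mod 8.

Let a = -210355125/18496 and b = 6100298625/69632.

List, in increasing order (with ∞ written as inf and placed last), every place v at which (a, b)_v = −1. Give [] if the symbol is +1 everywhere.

[5, 23]

Mod squares: a ≡ -10005, b ≡ 5865. Check v ∈ {∞, 2, 3, 5, 17, 23, 29}.
v=23: a=23^1·(≡13), b=23^1·(≡3) mod 23; (13|23)=+1, (3|23)=+1; (−1)^{1·1·11}·(+1)^1·(+1)^1 = -1.
v=3: a=3^1·(≡1), b=3^1·(≡2) mod 3; (1|3)=+1, (2|3)=-1; (−1)^{1·1·1}·(+1)^1·(-1)^1 = +1.
v=5: a=5^3·(≡4), b=5^3·(≡2) mod 5; (4|5)=+1, (2|5)=-1; (−1)^{3·3·2}·(+1)^3·(-1)^3 = -1.
v=2: v_2(a)=-6, v_2(b)=-12; units ≡ 3, 1 (mod 8); ε·ε+αω+βω = 1·0+-6·0+-12·1 ≡ 0  ⇒  (a,b)_2 = +1.
v=∞: -10005 < 0 and 5865 > 0  ⇒  (a,b)_∞ = +1.
v=29: a=29^3·(≡2), b=29^4·(≡4) mod 29; (2|29)=-1, (4|29)=+1; (−1)^{3·4·14}·(-1)^4·(+1)^3 = +1.
v=17: a=17^-2·(≡8), b=17^-1·(≡7) mod 17; (8|17)=+1, (7|17)=-1; (−1)^{-2·-1·8}·(+1)^-1·(-1)^-2 = +1.
Ram(-10005, 5865) = {5, 23}; no ℚ_5-point on the conic.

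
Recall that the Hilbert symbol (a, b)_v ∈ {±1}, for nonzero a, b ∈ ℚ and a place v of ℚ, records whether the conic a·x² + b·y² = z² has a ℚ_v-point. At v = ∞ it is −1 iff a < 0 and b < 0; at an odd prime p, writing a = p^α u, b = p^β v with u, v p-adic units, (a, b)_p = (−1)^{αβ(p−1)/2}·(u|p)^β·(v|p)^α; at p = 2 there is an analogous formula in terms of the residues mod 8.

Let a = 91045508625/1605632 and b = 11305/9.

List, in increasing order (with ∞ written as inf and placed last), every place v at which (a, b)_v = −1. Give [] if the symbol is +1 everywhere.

Mod squares: a ≡ 690, b ≡ 11305. Check v ∈ {∞, 2, 3, 5, 7, 17, 19, 23}.
v=17: a=17^0·(≡10), b=17^1·(≡4) mod 17; (10|17)=-1, (4|17)=+1; (−1)^{0·1·8}·(-1)^1·(+1)^0 = -1.
v=23: a=23^1·(≡11), b=23^0·(≡9) mod 23; (11|23)=-1, (9|23)=+1; (−1)^{1·0·11}·(-1)^0·(+1)^1 = +1.
v=5: a=5^3·(≡2), b=5^1·(≡4) mod 5; (2|5)=-1, (4|5)=+1; (−1)^{3·1·2}·(-1)^1·(+1)^3 = -1.
v=19: a=19^4·(≡5), b=19^1·(≡7) mod 19; (5|19)=+1, (7|19)=+1; (−1)^{4·1·9}·(+1)^1·(+1)^4 = +1.
v=∞: 690 > 0 and 11305 > 0  ⇒  (a,b)_∞ = +1.
v=3: a=3^5·(≡2), b=3^-2·(≡1) mod 3; (2|3)=-1, (1|3)=+1; (−1)^{5·-2·1}·(-1)^-2·(+1)^5 = +1.
v=7: a=7^-2·(≡1), b=7^1·(≡6) mod 7; (1|7)=+1, (6|7)=-1; (−1)^{-2·1·3}·(+1)^1·(-1)^-2 = +1.
v=2: v_2(a)=-15, v_2(b)=0; units ≡ 1, 1 (mod 8); ε·ε+αω+βω = 0·0+-15·0+0·0 ≡ 0  ⇒  (a,b)_2 = +1.
Ram(690, 11305) = {5, 17}; no ℚ_5-point on the conic.

[5, 17]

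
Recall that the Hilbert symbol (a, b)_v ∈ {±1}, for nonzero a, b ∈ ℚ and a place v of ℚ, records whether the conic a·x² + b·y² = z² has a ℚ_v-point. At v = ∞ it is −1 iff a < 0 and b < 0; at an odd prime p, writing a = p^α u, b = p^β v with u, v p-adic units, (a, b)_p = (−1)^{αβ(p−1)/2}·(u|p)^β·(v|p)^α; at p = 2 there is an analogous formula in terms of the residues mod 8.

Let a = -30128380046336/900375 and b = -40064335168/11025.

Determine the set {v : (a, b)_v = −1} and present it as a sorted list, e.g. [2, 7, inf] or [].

Mod squares: a ≡ -178365, b ≡ -253. Check v ∈ {∞, 2, 3, 5, 7, 11, 13, 23, 47}.
v=5: a=5^-3·(≡3), b=5^-2·(≡2) mod 5; (3|5)=-1, (2|5)=-1; (−1)^{-3·-2·2}·(-1)^-2·(-1)^-3 = -1.
v=47: a=47^1·(≡28), b=47^0·(≡45) mod 47; (28|47)=+1, (45|47)=-1; (−1)^{1·0·23}·(+1)^0·(-1)^1 = -1.
v=23: a=23^1·(≡11), b=23^1·(≡2) mod 23; (11|23)=-1, (2|23)=+1; (−1)^{1·1·11}·(-1)^1·(+1)^1 = +1.
v=∞: -178365 < 0 and -253 < 0  ⇒  (a,b)_∞ = -1.
v=2: v_2(a)=10, v_2(b)=6; units ≡ 3, 3 (mod 8); ε·ε+αω+βω = 1·1+10·1+6·1 ≡ 1  ⇒  (a,b)_2 = -1.
v=7: a=7^-4·(≡4), b=7^-2·(≡3) mod 7; (4|7)=+1, (3|7)=-1; (−1)^{-4·-2·3}·(+1)^-2·(-1)^-4 = +1.
v=13: a=13^2·(≡2), b=13^2·(≡5) mod 13; (2|13)=-1, (5|13)=-1; (−1)^{2·2·6}·(-1)^2·(-1)^2 = +1.
v=11: a=11^5·(≡7), b=11^5·(≡10) mod 11; (7|11)=-1, (10|11)=-1; (−1)^{5·5·5}·(-1)^5·(-1)^5 = -1.
v=3: a=3^-1·(≡2), b=3^-2·(≡2) mod 3; (2|3)=-1, (2|3)=-1; (−1)^{-1·-2·1}·(-1)^-2·(-1)^-1 = -1.
(-178365, -253 / ℚ) ramifies at {2, 3, 5, 11, 47, ∞}: a division algebra.

[2, 3, 5, 11, 47, inf]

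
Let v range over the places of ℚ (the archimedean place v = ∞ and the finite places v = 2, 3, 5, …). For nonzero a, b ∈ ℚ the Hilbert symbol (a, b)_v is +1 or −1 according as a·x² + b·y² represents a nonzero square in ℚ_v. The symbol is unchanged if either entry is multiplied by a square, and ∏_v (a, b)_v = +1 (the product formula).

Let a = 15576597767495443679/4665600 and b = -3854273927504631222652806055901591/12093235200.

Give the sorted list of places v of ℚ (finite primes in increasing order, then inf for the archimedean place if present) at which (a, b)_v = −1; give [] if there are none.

Mod squares: a ≡ 4199, b ≡ -238. Check v ∈ {∞, 2, 3, 5, 7, 11, 13, 17, 19, 23}.
v=19: a=19^1·(≡18), b=19^2·(≡6) mod 19; (18|19)=-1, (6|19)=+1; (−1)^{1·2·9}·(-1)^2·(+1)^1 = +1.
v=7: a=7^4·(≡3), b=7^7·(≡1) mod 7; (3|7)=-1, (1|7)=+1; (−1)^{4·7·3}·(-1)^7·(+1)^4 = -1.
v=17: a=17^7·(≡8), b=17^13·(≡14) mod 17; (8|17)=+1, (14|17)=-1; (−1)^{7·13·8}·(+1)^13·(-1)^7 = -1.
v=5: a=5^-2·(≡1), b=5^-2·(≡3) mod 5; (1|5)=+1, (3|5)=-1; (−1)^{-2·-2·2}·(+1)^-2·(-1)^-2 = +1.
v=11: a=11^2·(≡2), b=11^4·(≡3) mod 11; (2|11)=-1, (3|11)=+1; (−1)^{2·4·5}·(-1)^4·(+1)^2 = +1.
v=23: a=23^2·(≡13), b=23^2·(≡11) mod 23; (13|23)=+1, (11|23)=-1; (−1)^{2·2·11}·(+1)^2·(-1)^2 = +1.
v=3: a=3^-6·(≡2), b=3^-10·(≡2) mod 3; (2|3)=-1, (2|3)=-1; (−1)^{-6·-10·1}·(-1)^-10·(-1)^-6 = +1.
v=13: a=13^1·(≡7), b=13^2·(≡1) mod 13; (7|13)=-1, (1|13)=+1; (−1)^{1·2·6}·(-1)^2·(+1)^1 = +1.
v=2: v_2(a)=-8, v_2(b)=-13; units ≡ 7, 1 (mod 8); ε·ε+αω+βω = 1·0+-8·0+-13·0 ≡ 0  ⇒  (a,b)_2 = +1.
v=∞: 4199 > 0 and -238 < 0  ⇒  (a,b)_∞ = +1.
(4199, -238 / ℚ) ramifies at {7, 17}: a division algebra.

[7, 17]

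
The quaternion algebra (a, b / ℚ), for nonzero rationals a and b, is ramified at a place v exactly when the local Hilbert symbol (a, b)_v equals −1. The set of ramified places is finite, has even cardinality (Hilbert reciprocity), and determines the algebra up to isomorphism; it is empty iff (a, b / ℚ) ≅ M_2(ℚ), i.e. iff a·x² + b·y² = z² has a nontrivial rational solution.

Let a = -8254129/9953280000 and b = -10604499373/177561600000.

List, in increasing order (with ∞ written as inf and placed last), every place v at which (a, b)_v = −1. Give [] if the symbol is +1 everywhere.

[5, inf]

Mod squares: a ≡ -3, b ≡ -195. Check v ∈ {∞, 2, 3, 5, 13, 17}.
v=17: a=17^2·(≡6), b=17^-2·(≡9) mod 17; (6|17)=-1, (9|17)=+1; (−1)^{2·-2·8}·(-1)^-2·(+1)^2 = +1.
v=∞: -3 < 0 and -195 < 0  ⇒  (a,b)_∞ = -1.
v=3: a=3^-5·(≡2), b=3^-1·(≡1) mod 3; (2|3)=-1, (1|3)=+1; (−1)^{-5·-1·1}·(-1)^-1·(+1)^-5 = +1.
v=13: a=13^4·(≡10), b=13^9·(≡5) mod 13; (10|13)=+1, (5|13)=-1; (−1)^{4·9·6}·(+1)^9·(-1)^4 = +1.
v=2: v_2(a)=-16, v_2(b)=-16; units ≡ 5, 5 (mod 8); ε·ε+αω+βω = 0·0+-16·1+-16·1 ≡ 0  ⇒  (a,b)_2 = +1.
v=5: a=5^-4·(≡2), b=5^-5·(≡1) mod 5; (2|5)=-1, (1|5)=+1; (−1)^{-4·-5·2}·(-1)^-5·(+1)^-4 = -1.
(-3, -195 / ℚ) ramifies at {5, ∞}: a division algebra.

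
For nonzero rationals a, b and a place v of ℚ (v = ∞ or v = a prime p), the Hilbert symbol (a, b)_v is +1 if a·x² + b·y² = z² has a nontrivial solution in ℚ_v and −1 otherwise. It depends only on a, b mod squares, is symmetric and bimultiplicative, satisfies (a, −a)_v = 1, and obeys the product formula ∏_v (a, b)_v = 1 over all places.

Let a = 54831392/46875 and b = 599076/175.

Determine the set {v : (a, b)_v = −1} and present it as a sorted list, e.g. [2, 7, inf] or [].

Mod squares: a ≡ 6, b ≡ 7. Check v ∈ {∞, 2, 3, 5, 7, 11, 17, 43}.
v=17: a=17^2·(≡7), b=17^0·(≡6) mod 17; (7|17)=-1, (6|17)=-1; (−1)^{2·0·8}·(-1)^0·(-1)^2 = +1.
v=5: a=5^-6·(≡4), b=5^-2·(≡3) mod 5; (4|5)=+1, (3|5)=-1; (−1)^{-6·-2·2}·(+1)^-2·(-1)^-6 = +1.
v=43: a=43^0·(≡40), b=43^2·(≡22) mod 43; (40|43)=+1, (22|43)=-1; (−1)^{0·2·21}·(+1)^2·(-1)^0 = +1.
v=11: a=11^2·(≡10), b=11^0·(≡6) mod 11; (10|11)=-1, (6|11)=-1; (−1)^{2·0·5}·(-1)^0·(-1)^2 = +1.
v=2: v_2(a)=5, v_2(b)=2; units ≡ 3, 7 (mod 8); ε·ε+αω+βω = 1·1+5·0+2·1 ≡ 1  ⇒  (a,b)_2 = -1.
v=3: a=3^-1·(≡2), b=3^4·(≡1) mod 3; (2|3)=-1, (1|3)=+1; (−1)^{-1·4·1}·(-1)^4·(+1)^-1 = +1.
v=7: a=7^2·(≡3), b=7^-1·(≡4) mod 7; (3|7)=-1, (4|7)=+1; (−1)^{2·-1·3}·(-1)^-1·(+1)^2 = -1.
v=∞: 6 > 0 and 7 > 0  ⇒  (a,b)_∞ = +1.
|Ram(6, 7)| = 2, even; anisotropic at {2, 7}.

[2, 7]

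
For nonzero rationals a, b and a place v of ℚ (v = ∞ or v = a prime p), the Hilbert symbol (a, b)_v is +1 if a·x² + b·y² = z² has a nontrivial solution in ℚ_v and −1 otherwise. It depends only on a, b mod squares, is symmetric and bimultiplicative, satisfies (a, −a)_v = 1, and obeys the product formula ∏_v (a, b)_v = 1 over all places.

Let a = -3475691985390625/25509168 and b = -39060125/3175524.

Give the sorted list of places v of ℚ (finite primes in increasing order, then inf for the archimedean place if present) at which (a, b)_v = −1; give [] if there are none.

Mod squares: a ≡ -1155, b ≡ -5. Check v ∈ {∞, 2, 3, 5, 7, 11, 13, 43}.
v=5: a=5^7·(≡4), b=5^3·(≡1) mod 5; (4|5)=+1, (1|5)=+1; (−1)^{7·3·2}·(+1)^3·(+1)^7 = +1.
v=13: a=13^2·(≡8), b=13^2·(≡2) mod 13; (8|13)=-1, (2|13)=-1; (−1)^{2·2·6}·(-1)^2·(-1)^2 = +1.
v=11: a=11^1·(≡5), b=11^-2·(≡8) mod 11; (5|11)=+1, (8|11)=-1; (−1)^{1·-2·5}·(+1)^-2·(-1)^1 = -1.
v=7: a=7^1·(≡6), b=7^0·(≡4) mod 7; (6|7)=-1, (4|7)=+1; (−1)^{1·0·3}·(-1)^0·(+1)^1 = +1.
v=2: v_2(a)=-4, v_2(b)=-2; units ≡ 5, 3 (mod 8); ε·ε+αω+βω = 0·1+-4·1+-2·1 ≡ 0  ⇒  (a,b)_2 = +1.
v=∞: -1155 < 0 and -5 < 0  ⇒  (a,b)_∞ = -1.
v=3: a=3^-13·(≡2), b=3^-8·(≡1) mod 3; (2|3)=-1, (1|3)=+1; (−1)^{-13·-8·1}·(-1)^-8·(+1)^-13 = +1.
v=43: a=43^4·(≡21), b=43^2·(≡17) mod 43; (21|43)=+1, (17|43)=+1; (−1)^{4·2·21}·(+1)^2·(+1)^4 = +1.
|Ram(-1155, -5)| = 2, even; anisotropic at {11, ∞}.

[11, inf]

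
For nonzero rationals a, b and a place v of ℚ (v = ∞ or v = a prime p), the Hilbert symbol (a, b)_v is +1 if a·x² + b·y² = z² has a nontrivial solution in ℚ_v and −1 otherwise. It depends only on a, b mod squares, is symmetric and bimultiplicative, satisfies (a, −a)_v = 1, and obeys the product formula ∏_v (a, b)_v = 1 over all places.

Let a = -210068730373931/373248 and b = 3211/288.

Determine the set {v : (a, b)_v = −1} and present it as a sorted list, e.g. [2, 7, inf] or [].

[]

Mod squares: a ≡ -140998, b ≡ 38. Check v ∈ {∞, 2, 3, 11, 13, 17, 19, 29}.
v=∞: -140998 < 0 and 38 > 0  ⇒  (a,b)_∞ = +1.
v=29: a=29^1·(≡8), b=29^0·(≡4) mod 29; (8|29)=-1, (4|29)=+1; (−1)^{1·0·14}·(-1)^0·(+1)^1 = +1.
v=19: a=19^2·(≡7), b=19^1·(≡12) mod 19; (7|19)=+1, (12|19)=-1; (−1)^{2·1·9}·(+1)^1·(-1)^2 = +1.
v=17: a=17^3·(≡16), b=17^0·(≡2) mod 17; (16|17)=+1, (2|17)=+1; (−1)^{3·0·8}·(+1)^0·(+1)^3 = +1.
v=13: a=13^5·(≡1), b=13^2·(≡3) mod 13; (1|13)=+1, (3|13)=+1; (−1)^{5·2·6}·(+1)^2·(+1)^5 = +1.
v=3: a=3^-6·(≡2), b=3^-2·(≡2) mod 3; (2|3)=-1, (2|3)=-1; (−1)^{-6·-2·1}·(-1)^-2·(-1)^-6 = +1.
v=11: a=11^1·(≡8), b=11^0·(≡5) mod 11; (8|11)=-1, (5|11)=+1; (−1)^{1·0·5}·(-1)^0·(+1)^1 = +1.
v=2: v_2(a)=-9, v_2(b)=-5; units ≡ 5, 3 (mod 8); ε·ε+αω+βω = 0·1+-9·1+-5·1 ≡ 0  ⇒  (a,b)_2 = +1.
Ram(a, b) = ∅: the form -140998·x² + 38·y² − z² is isotropic over every ℚ_v, so by Hasse–Minkowski it is isotropic over ℚ.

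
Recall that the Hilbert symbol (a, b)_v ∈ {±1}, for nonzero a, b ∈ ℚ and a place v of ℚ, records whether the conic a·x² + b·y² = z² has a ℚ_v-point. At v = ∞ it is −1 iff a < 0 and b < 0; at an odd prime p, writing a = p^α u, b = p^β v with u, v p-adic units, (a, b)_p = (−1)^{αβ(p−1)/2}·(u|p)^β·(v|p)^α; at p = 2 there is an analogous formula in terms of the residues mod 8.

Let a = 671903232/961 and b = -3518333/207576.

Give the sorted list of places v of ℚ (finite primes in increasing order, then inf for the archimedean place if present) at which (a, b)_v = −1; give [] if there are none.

[3, 7]

(a, b) ≡ (2624622, -12558) mod (ℚ^×)²; places V = {2, 3, 7, 11, 13, 19, 23, 31, 41, ∞}.
(a,b)_31: α=-2, u≡25; β=-2, v≡19 (mod 31); (25|31)=+1, (19|31)=+1; sign (−1)^0·+1^-2·+1^-2 = +1.
(a,b)_2: α=9, β=-3; u≡7, v≡1 (mod 8); ε(u)ε(v)=1·0, αω(v)=9·0, βω(u)=-3·0; sum ≡ 0  ⇒  +1.
(a,b)_11: α=1, u≡9; β=0, v≡1 (mod 11); (9|11)=+1, (1|11)=+1; sign (−1)^0·+1^0·+1^1 = +1.
(a,b)_7: α=1, u≡3; β=1, v≡6 (mod 7); (3|7)=-1, (6|7)=-1; sign (−1)^1·-1^1·-1^1 = -1.
(a,b)_3: α=1, u≡2; β=-3, v≡2 (mod 3); (2|3)=-1, (2|3)=-1; sign (−1)^1·-1^-3·-1^1 = -1.
(a,b)_23: α=1, u≡21; β=1, v≡2 (mod 23); (21|23)=-1, (2|23)=+1; sign (−1)^1·-1^1·+1^1 = +1.
(a,b)_13: α=1, u≡3; β=1, v≡9 (mod 13); (3|13)=+1, (9|13)=+1; sign (−1)^0·+1^1·+1^1 = +1.
(a,b)_19: α=1, u≡10; β=0, v≡11 (mod 19); (10|19)=-1, (11|19)=+1; sign (−1)^0·-1^0·+1^1 = +1.
(a,b)_∞: sgn(2624622)=+, sgn(-12558)=−, so +1.
(a,b)_41: α=0, u≡13; β=2, v≡12 (mod 41); (13|41)=-1, (12|41)=-1; sign (−1)^0·-1^2·-1^0 = +1.
|Ram(2624622, -12558)| = 2, even; anisotropic at {3, 7}.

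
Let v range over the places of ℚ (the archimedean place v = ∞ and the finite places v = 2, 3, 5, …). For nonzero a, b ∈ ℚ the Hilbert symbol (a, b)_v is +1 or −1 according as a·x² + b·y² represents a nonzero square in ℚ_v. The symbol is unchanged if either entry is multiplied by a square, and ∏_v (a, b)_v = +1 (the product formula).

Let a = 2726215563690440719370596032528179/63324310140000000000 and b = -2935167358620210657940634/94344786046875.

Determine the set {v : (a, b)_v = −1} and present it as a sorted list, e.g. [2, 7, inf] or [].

[3, 23]

Mod squares: a ≡ 66, b ≡ -1518. Check v ∈ {∞, 2, 3, 5, 7, 11, 13, 17, 19, 23, 29, 41, 43}.
v=19: a=19^6·(≡16), b=19^4·(≡10) mod 19; (16|19)=+1, (10|19)=-1; (−1)^{6·4·9}·(+1)^4·(-1)^6 = +1.
v=41: a=41^2·(≡40), b=41^2·(≡5) mod 41; (40|41)=+1, (5|41)=+1; (−1)^{2·2·20}·(+1)^2·(+1)^2 = +1.
v=2: v_2(a)=-11, v_2(b)=1; units ≡ 1, 1 (mod 8); ε·ε+αω+βω = 0·0+-11·0+1·0 ≡ 0  ⇒  (a,b)_2 = +1.
v=13: a=13^-2·(≡9), b=13^-2·(≡10) mod 13; (9|13)=+1, (10|13)=+1; (−1)^{-2·-2·6}·(+1)^-2·(+1)^-2 = +1.
v=5: a=5^-10·(≡4), b=5^-6·(≡3) mod 5; (4|5)=+1, (3|5)=-1; (−1)^{-10·-6·2}·(+1)^-6·(-1)^-10 = +1.
v=23: a=23^4·(≡11), b=23^3·(≡2) mod 23; (11|23)=-1, (2|23)=+1; (−1)^{4·3·11}·(-1)^3·(+1)^4 = -1.
v=17: a=17^-2·(≡1), b=17^-2·(≡5) mod 17; (1|17)=+1, (5|17)=-1; (−1)^{-2·-2·8}·(+1)^-2·(-1)^-2 = +1.
v=29: a=29^0·(≡2), b=29^-2·(≡12) mod 29; (2|29)=-1, (12|29)=-1; (−1)^{0·-2·14}·(-1)^-2·(-1)^0 = +1.
v=11: a=11^7·(≡2), b=11^5·(≡5) mod 11; (2|11)=-1, (5|11)=+1; (−1)^{7·5·5}·(-1)^5·(+1)^7 = +1.
v=43: a=43^6·(≡13), b=43^4·(≡26) mod 43; (13|43)=+1, (26|43)=-1; (−1)^{6·4·21}·(+1)^4·(-1)^6 = +1.
v=3: a=3^-3·(≡1), b=3^-1·(≡1) mod 3; (1|3)=+1, (1|3)=+1; (−1)^{-3·-1·1}·(+1)^-1·(+1)^-3 = -1.
v=∞: 66 > 0 and -1518 < 0  ⇒  (a,b)_∞ = +1.
v=7: a=7^-4·(≡3), b=7^-2·(≡1) mod 7; (3|7)=-1, (1|7)=+1; (−1)^{-4·-2·3}·(-1)^-2·(+1)^-4 = +1.
Ram(66, -1518) = {3, 23}; no ℚ_3-point on the conic.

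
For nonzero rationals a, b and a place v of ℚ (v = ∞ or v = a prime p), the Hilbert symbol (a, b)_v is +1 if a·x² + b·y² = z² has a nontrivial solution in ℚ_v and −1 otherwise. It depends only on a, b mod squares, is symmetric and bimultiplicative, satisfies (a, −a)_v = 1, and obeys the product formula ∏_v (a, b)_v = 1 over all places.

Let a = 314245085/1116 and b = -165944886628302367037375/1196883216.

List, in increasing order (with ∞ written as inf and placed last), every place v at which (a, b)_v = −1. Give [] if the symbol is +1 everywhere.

[5, 17, 19, 31]

(a, b) ≡ (550715, -95) mod (ℚ^×)²; places V = {2, 3, 5, 7, 11, 17, 19, 31, ∞}.
(a,b)_3: α=-2, u≡2; β=-4, v≡1 (mod 3); (2|3)=-1, (1|3)=+1; sign (−1)^0·-1^-4·+1^-2 = +1.
(a,b)_31: α=-1, u≡20; β=-4, v≡21 (mod 31); (20|31)=+1, (21|31)=-1; sign (−1)^0·+1^-4·-1^-1 = -1.
(a,b)_5: α=1, u≡2; β=3, v≡1 (mod 5); (2|5)=-1, (1|5)=+1; sign (−1)^0·-1^3·+1^1 = -1.
(a,b)_∞: sgn(550715)=+, sgn(-95)=−, so +1.
(a,b)_11: α=1, u≡4; β=2, v≡5 (mod 11); (4|11)=+1, (5|11)=+1; sign (−1)^0·+1^2·+1^1 = +1.
(a,b)_17: α=1, u≡5; β=2, v≡5 (mod 17); (5|17)=-1, (5|17)=-1; sign (−1)^0·-1^2·-1^1 = -1.
(a,b)_7: α=2, u≡1; β=6, v≡6 (mod 7); (1|7)=+1, (6|7)=-1; sign (−1)^0·+1^6·-1^2 = +1.
(a,b)_2: α=-2, β=-4; u≡3, v≡1 (mod 8); ε(u)ε(v)=1·0, αω(v)=-2·0, βω(u)=-4·1; sum ≡ 0  ⇒  +1.
(a,b)_19: α=3, u≡14; β=9, v≡8 (mod 19); (14|19)=-1, (8|19)=-1; sign (−1)^1·-1^9·-1^3 = -1.
(550715, -95 / ℚ) ramifies at {5, 17, 19, 31}: a division algebra.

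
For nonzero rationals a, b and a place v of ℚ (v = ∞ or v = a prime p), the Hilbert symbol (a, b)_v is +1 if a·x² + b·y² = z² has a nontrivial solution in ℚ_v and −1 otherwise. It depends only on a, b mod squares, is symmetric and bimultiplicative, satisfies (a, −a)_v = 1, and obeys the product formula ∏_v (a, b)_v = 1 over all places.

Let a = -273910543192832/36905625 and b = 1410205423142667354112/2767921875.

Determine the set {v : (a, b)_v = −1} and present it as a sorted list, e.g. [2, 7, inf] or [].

[13, 17]

Mod squares: a ≡ -1547, b ≡ 39. Check v ∈ {∞, 2, 3, 5, 7, 13, 17}.
v=17: a=17^5·(≡11), b=17^6·(≡11) mod 17; (11|17)=-1, (11|17)=-1; (−1)^{5·6·8}·(-1)^6·(-1)^5 = -1.
v=13: a=13^3·(≡6), b=13^5·(≡10) mod 13; (6|13)=-1, (10|13)=+1; (−1)^{3·5·6}·(-1)^5·(+1)^3 = -1.
v=2: v_2(a)=8, v_2(b)=16; units ≡ 5, 7 (mod 8); ε·ε+αω+βω = 0·1+8·0+16·1 ≡ 0  ⇒  (a,b)_2 = +1.
v=5: a=5^-4·(≡2), b=5^-6·(≡1) mod 5; (2|5)=-1, (1|5)=+1; (−1)^{-4·-6·2}·(-1)^-6·(+1)^-4 = +1.
v=∞: -1547 < 0 and 39 > 0  ⇒  (a,b)_∞ = +1.
v=7: a=7^3·(≡6), b=7^4·(≡1) mod 7; (6|7)=-1, (1|7)=+1; (−1)^{3·4·3}·(-1)^4·(+1)^3 = +1.
v=3: a=3^-10·(≡1), b=3^-11·(≡1) mod 3; (1|3)=+1, (1|3)=+1; (−1)^{-10·-11·1}·(+1)^-11·(+1)^-10 = +1.
(-1547, 39 / ℚ) ramifies at {13, 17}: a division algebra.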